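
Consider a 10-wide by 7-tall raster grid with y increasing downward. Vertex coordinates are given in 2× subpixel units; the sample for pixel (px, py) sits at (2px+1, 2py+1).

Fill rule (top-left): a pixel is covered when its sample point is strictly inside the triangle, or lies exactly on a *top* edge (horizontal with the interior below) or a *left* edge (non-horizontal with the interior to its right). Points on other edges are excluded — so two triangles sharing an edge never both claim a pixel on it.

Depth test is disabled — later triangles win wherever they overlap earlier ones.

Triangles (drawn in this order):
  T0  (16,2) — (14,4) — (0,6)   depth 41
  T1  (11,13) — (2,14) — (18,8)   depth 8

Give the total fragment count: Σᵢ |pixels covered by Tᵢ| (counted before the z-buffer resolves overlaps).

T0:
  2·area = 24
  edge (16, 2)→(14, 4): d=(-2,2) right/bottom  bias=-1
  edge (14, 4)→(0, 6): d=(-14,2) right/bottom  bias=-1
  edge (0, 6)→(16, 2): d=(16,-4) top-left  bias=+0
    (8,0)@(17, 1): e=[0,36,-12] → ·  [on edge]
    (6,1)@(13, 3): e=[4,16,4] → #
    (7,1)@(15, 3): e=[0,12,12] → ·  [on edge]
    (2,2)@(5, 5): e=[16,4,4] → #
    (3,2)@(7, 5): e=[12,0,12] → ·  [on edge]
    (6,2)@(13, 5): e=[0,-12,36] → ·  [on edge]
    (2,3)@(5, 7): e=[12,-24,36] → ·
    (5,3)@(11, 7): e=[0,-36,60] → ·  [on edge]
    (4,4)@(9, 9): e=[0,-60,84] → ·  [on edge]
    (3,5)@(7, 11): e=[0,-84,108] → ·  [on edge]
    (2,6)@(5, 13): e=[0,-108,132] → ·  [on edge]
  covered (2 px):
    · · · · · · · · · ·
    · · · · · · # · · ·
    · · # · · · · · · ·
    · · · · · · · · · ·
    · · · · · · · · · ·
    · · · · · · · · · ·
    · · · · · · · · · ·
T1:
  2·area = 38
  edge (11, 13)→(2, 14): d=(-9,1) right/bottom  bias=-1
  edge (2, 14)→(18, 8): d=(16,-6) top-left  bias=+0
  edge (18, 8)→(11, 13): d=(-7,5) right/bottom  bias=-1
    (5,5)@(11, 11): e=[18,6,14] → #
    (6,5)@(13, 11): e=[16,18,4] → #
    (7,5)@(15, 11): e=[14,30,-6] → ·
    (2,6)@(5, 13): e=[6,2,30] → #
    (3,6)@(7, 13): e=[4,14,20] → #
    (4,6)@(9, 13): e=[2,26,10] → #
    (5,6)@(11, 13): e=[0,38,0] → ·  [on edge]
    (6,6)@(13, 13): e=[-2,50,-10] → ·
  covered (5 px):
    · · · · · · · · · ·
    · · · · · · · · · ·
    · · · · · · · · · ·
    · · · · · · · · · ·
    · · · · · · · · · ·
    · · · · · # # · · ·
    · · # # # · · · · ·

Answer: 7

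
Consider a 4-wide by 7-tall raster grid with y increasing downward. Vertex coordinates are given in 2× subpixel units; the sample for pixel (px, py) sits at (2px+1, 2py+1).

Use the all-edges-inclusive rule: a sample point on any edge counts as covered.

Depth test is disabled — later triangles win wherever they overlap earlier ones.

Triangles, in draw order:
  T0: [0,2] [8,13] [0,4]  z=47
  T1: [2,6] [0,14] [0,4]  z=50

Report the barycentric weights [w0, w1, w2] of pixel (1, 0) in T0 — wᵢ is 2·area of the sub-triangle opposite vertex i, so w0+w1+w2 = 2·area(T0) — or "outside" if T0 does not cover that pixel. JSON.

T0:
  2·area = 16
  edge (0, 2)→(8, 13): d=(8,11) inclusive
  edge (8, 13)→(0, 4): d=(-8,-9) inclusive
  edge (0, 4)→(0, 2): d=(0,-2) inclusive
    (0,2)@(1, 5): e=[13,1,2] → █
    (1,2)@(3, 5): e=[-9,19,6] → ·
    (0,3)@(1, 7): e=[29,-15,2] → ·
    (1,3)@(3, 7): e=[7,3,6] → █
    (2,3)@(5, 7): e=[-15,21,10] → ·
    (1,4)@(3, 9): e=[23,-13,6] → ·
    (2,4)@(5, 9): e=[1,5,10] → █
    (3,4)@(7, 9): e=[-21,23,14] → ·
    (2,5)@(5, 11): e=[17,-11,10] → ·
  covered (3 px):
    · · · ·
    · · · ·
    █ · · ·
    · █ · ·
    · · █ ·
    · · · ·
    · · · ·
T1:
  2·area = 20
  edge (2, 6)→(0, 14): d=(-2,8) inclusive
  edge (0, 14)→(0, 4): d=(0,-10) inclusive
  edge (0, 4)→(2, 6): d=(2,2) inclusive
    (0,2)@(1, 5): e=[10,10,0] → █  [on edge]
    (1,2)@(3, 5): e=[-6,30,-4] → ·
    (0,3)@(1, 7): e=[6,10,4] → █
    (1,3)@(3, 7): e=[-10,30,0] → ·  [on edge]
    (0,4)@(1, 9): e=[2,10,8] → █
    (1,4)@(3, 9): e=[-14,30,4] → ·
    (2,4)@(5, 9): e=[-30,50,0] → ·  [on edge]
    (0,5)@(1, 11): e=[-2,10,12] → ·
    (3,5)@(7, 11): e=[-50,70,0] → ·  [on edge]
  covered (3 px):
    · · · ·
    · · · ·
    █ · · ·
    █ · · ·
    █ · · ·
    · · · ·
    · · · ·

Final: "outside"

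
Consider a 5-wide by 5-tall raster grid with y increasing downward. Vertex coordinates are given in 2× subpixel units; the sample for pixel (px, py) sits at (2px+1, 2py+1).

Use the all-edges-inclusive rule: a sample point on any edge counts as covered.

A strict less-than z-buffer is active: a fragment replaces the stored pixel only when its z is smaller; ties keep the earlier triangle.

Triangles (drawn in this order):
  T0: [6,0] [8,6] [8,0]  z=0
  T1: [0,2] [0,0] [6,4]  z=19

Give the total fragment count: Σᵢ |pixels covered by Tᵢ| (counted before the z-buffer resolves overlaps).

T0:
  2·area = 12  (B↔C swapped to make it positive)
  edge (6, 0)→(8, 0): d=(2,0) inclusive
  edge (8, 0)→(8, 6): d=(0,6) inclusive
  edge (8, 6)→(6, 0): d=(-2,-6) inclusive
    (3,0)@(7, 1): e=[2,6,4] → #
    (4,0)@(9, 1): e=[2,-6,16] → ·
    (3,1)@(7, 3): e=[6,6,0] → #  [on edge]
    (4,1)@(9, 3): e=[6,-6,12] → ·
    (3,2)@(7, 5): e=[10,6,-4] → ·
    (4,4)@(9, 9): e=[18,-6,0] → ·  [on edge]
  covered (2 px):
    · · · # ·
    · · · # ·
    · · · · ·
    · · · · ·
    · · · · ·
T1:
  2·area = 12
  edge (0, 2)→(0, 0): d=(0,-2) inclusive
  edge (0, 0)→(6, 4): d=(6,4) inclusive
  edge (6, 4)→(0, 2): d=(-6,-2) inclusive
    (0,0)@(1, 1): e=[2,2,8] → #
    (1,0)@(3, 1): e=[6,-6,12] → ·
    (0,1)@(1, 3): e=[2,14,-4] → ·
    (1,1)@(3, 3): e=[6,6,0] → #  [on edge]
    (2,1)@(5, 3): e=[10,-2,4] → ·
    (1,2)@(3, 5): e=[6,18,-12] → ·
    (4,2)@(9, 5): e=[18,-6,0] → ·  [on edge]
  covered (2 px):
    # · · · ·
    · # · · ·
    · · · · ·
    · · · · ·
    · · · · ·

Result: 4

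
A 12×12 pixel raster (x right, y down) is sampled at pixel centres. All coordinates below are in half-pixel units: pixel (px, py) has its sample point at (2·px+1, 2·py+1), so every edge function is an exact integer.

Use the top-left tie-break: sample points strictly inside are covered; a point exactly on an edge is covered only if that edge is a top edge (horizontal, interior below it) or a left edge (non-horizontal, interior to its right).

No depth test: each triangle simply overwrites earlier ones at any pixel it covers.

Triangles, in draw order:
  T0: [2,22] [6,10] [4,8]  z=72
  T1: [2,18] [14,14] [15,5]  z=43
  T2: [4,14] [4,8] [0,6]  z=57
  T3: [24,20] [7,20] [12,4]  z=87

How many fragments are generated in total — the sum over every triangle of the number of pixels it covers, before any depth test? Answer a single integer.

T0:
  2·area = 32  (B↔C swapped to make it positive)
  edge (2, 22)→(4, 8): d=(2,-14) top-left  bias=+0
  edge (4, 8)→(6, 10): d=(2,2) right/bottom  bias=-1
  edge (6, 10)→(2, 22): d=(-4,12) right/bottom  bias=-1
    (2,0)@(5, 1): e=[0,-16,48] → .  [on edge]
    (4,0)@(9, 1): e=[56,-24,0] → .  [on edge]
    (0,2)@(1, 5): e=[-48,0,80] → .  [on edge]
    (1,3)@(3, 7): e=[-16,0,48] → .  [on edge]
    (3,3)@(7, 7): e=[40,-8,0] → .  [on edge]
    (2,4)@(5, 9): e=[16,0,16] → .  [on edge]
    (2,5)@(5, 11): e=[20,4,8] → X
    (3,5)@(7, 11): e=[48,0,-16] → .  [on edge]
    (2,6)@(5, 13): e=[24,8,0] → .  [on edge]
    (4,6)@(9, 13): e=[80,0,-48] → .  [on edge]
    (1,7)@(3, 15): e=[0,16,16] → X  [on edge]
    (2,7)@(5, 15): e=[28,12,-8] → .
    (5,7)@(11, 15): e=[112,0,-80] → .  [on edge]
    (6,8)@(13, 17): e=[144,0,-112] → .  [on edge]
    (1,9)@(3, 19): e=[8,24,0] → .  [on edge]
    (7,9)@(15, 19): e=[176,0,-144] → .  [on edge]
    (8,10)@(17, 21): e=[208,0,-176] → .  [on edge]
    (9,11)@(19, 23): e=[240,0,-208] → .  [on edge]
  covered (3 px):
    . . . . . . . . . . . .
    . . . . . . . . . . . .
    . . . . . . . . . . . .
    . . . . . . . . . . . .
    . . . . . . . . . . . .
    . . X . . . . . . . . .
    . . . . . . . . . . . .
    . X . . . . . . . . . .
    . X . . . . . . . . . .
    . . . . . . . . . . . .
    . . . . . . . . . . . .
    . . . . . . . . . . . .
T1:
  2·area = 104  (B↔C swapped to make it positive)
  edge (2, 18)→(15, 5): d=(13,-13) top-left  bias=+0
  edge (15, 5)→(14, 14): d=(-1,9) right/bottom  bias=-1
  edge (14, 14)→(2, 18): d=(-12,4) right/bottom  bias=-1
    (9,0)@(19, 1): e=[0,-32,136] → .  [on edge]
    (8,1)@(17, 3): e=[0,-16,120] → .  [on edge]
    (7,2)@(15, 5): e=[0,0,104] → .  [on edge]
    (6,3)@(13, 7): e=[0,16,88] → X  [on edge]
    (7,3)@(15, 7): e=[26,-2,80] → .
    (5,4)@(11, 9): e=[0,32,72] → X  [on edge]
    (7,4)@(15, 9): e=[52,-4,56] → .
    (4,5)@(9, 11): e=[0,48,56] → X  [on edge]
    (7,5)@(15, 11): e=[78,-6,32] → .
    (11,5)@(23, 11): e=[182,-78,0] → .  [on edge]
    (3,6)@(7, 13): e=[0,64,40] → X  [on edge]
    (7,6)@(15, 13): e=[104,-8,8] → .
    (8,6)@(17, 13): e=[130,-26,0] → .  [on edge]
    (2,7)@(5, 15): e=[0,80,24] → X  [on edge]
    (5,7)@(11, 15): e=[78,26,0] → .  [on edge]
    (1,8)@(3, 17): e=[0,96,8] → X  [on edge]
    (2,8)@(5, 17): e=[26,78,0] → .  [on edge]
    (0,9)@(1, 19): e=[0,112,-8] → .  [on edge]
    (6,11)@(13, 23): e=[208,0,-104] → .  [on edge]
  covered (14 px):
    . . . . . . . . . . . .
    . . . . . . . . . . . .
    . . . . . . . . . . . .
    . . . . . . X . . . . .
    . . . . . X X . . . . .
    . . . . X X X . . . . .
    . . . X X X X . . . . .
    . . X X X . . . . . . .
    . X . . . . . . . . . .
    . . . . . . . . . . . .
    . . . . . . . . . . . .
    . . . . . . . . . . . .
T2:
  2·area = 24  (B↔C swapped to make it positive)
  edge (4, 14)→(0, 6): d=(-4,-8) top-left  bias=+0
  edge (0, 6)→(4, 8): d=(4,2) right/bottom  bias=-1
  edge (4, 8)→(4, 14): d=(0,6) right/bottom  bias=-1
    (0,3)@(1, 7): e=[4,2,18] → X
    (1,3)@(3, 7): e=[20,-2,6] → .
    (0,4)@(1, 9): e=[-4,10,18] → .
    (1,4)@(3, 9): e=[12,6,6] → X
    (2,4)@(5, 9): e=[28,2,-6] → .
    (1,5)@(3, 11): e=[4,14,6] → X
    (2,5)@(5, 11): e=[20,10,-6] → .
    (1,6)@(3, 13): e=[-4,22,6] → .
  covered (3 px):
    . . . . . . . . . . . .
    . . . . . . . . . . . .
    . . . . . . . . . . . .
    X . . . . . . . . . . .
    . X . . . . . . . . . .
    . X . . . . . . . . . .
    . . . . . . . . . . . .
    . . . . . . . . . . . .
    . . . . . . . . . . . .
    . . . . . . . . . . . .
    . . . . . . . . . . . .
    . . . . . . . . . . . .
T3:
  2·area = 272
  edge (24, 20)→(7, 20): d=(-17,0) right/bottom  bias=-1
  edge (7, 20)→(12, 4): d=(5,-16) top-left  bias=+0
  edge (12, 4)→(24, 20): d=(12,16) right/bottom  bias=-1
    (6,3)@(13, 7): e=[221,31,20] → X
    (7,3)@(15, 7): e=[221,63,-12] → .
    (5,4)@(11, 9): e=[187,9,76] → X
    (7,4)@(15, 9): e=[187,73,12] → X
    (8,4)@(17, 9): e=[187,105,-20] → .
    (5,5)@(11, 11): e=[153,19,100] → X
    (8,5)@(17, 11): e=[153,115,4] → X
    (9,5)@(19, 11): e=[153,147,-28] → .
    (5,6)@(11, 13): e=[119,29,124] → X
    (9,6)@(19, 13): e=[119,157,-4] → .
    (4,7)@(9, 15): e=[85,7,180] → X
    (9,7)@(19, 15): e=[85,167,20] → X
  covered (33 px):
    . . . . . . . . . . . .
    . . . . . . . . . . . .
    . . . . . . . . . . . .
    . . . . . . X . . . . .
    . . . . . X X X . . . .
    . . . . . X X X X . . .
    . . . . . X X X X . . .
    . . . . X X X X X X . .
    . . . . X X X X X X X .
    . . . . X X X X X X X X
    . . . . . . . . . . . .
    . . . . . . . . . . . .

Result: 53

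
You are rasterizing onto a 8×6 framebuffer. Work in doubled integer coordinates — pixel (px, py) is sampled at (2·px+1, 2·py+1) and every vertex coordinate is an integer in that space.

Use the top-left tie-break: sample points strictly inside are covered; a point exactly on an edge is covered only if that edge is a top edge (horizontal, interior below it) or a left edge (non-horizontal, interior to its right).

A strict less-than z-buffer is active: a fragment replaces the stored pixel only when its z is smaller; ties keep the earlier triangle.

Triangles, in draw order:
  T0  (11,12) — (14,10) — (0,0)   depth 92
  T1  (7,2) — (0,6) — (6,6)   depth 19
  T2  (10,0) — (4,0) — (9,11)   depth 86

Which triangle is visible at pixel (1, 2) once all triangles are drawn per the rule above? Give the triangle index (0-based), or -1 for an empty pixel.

T0:
  2·area = 58  (B↔C swapped to make it positive)
  edge (11, 12)→(0, 0): d=(-11,-12) top-left  bias=+0
  edge (0, 0)→(14, 10): d=(14,10) right/bottom  bias=-1
  edge (14, 10)→(11, 12): d=(-3,2) right/bottom  bias=-1
    (0,0)@(1, 1): e=[1,4,53] → █
    (1,0)@(3, 1): e=[25,-16,49] → ·
    (0,1)@(1, 3): e=[-21,32,47] → ·
    (1,1)@(3, 3): e=[3,12,43] → █
    (2,1)@(5, 3): e=[27,-8,39] → ·
    (1,2)@(3, 5): e=[-19,40,37] → ·
    (2,2)@(5, 5): e=[5,20,33] → █
    (3,2)@(7, 5): e=[29,0,29] → ·  [on edge]
    (2,3)@(5, 7): e=[-17,48,27] → ·
    (3,3)@(7, 7): e=[7,28,23] → █
    (4,3)@(9, 7): e=[31,8,19] → █
    (5,3)@(11, 7): e=[55,-12,15] → ·
  covered (8 px):
    █ · · · · · · ·
    · █ · · · · · ·
    · · █ · · · · ·
    · · · █ █ · · ·
    · · · · █ █ · ·
    · · · · · █ · ·
T1:
  2·area = 24  (B↔C swapped to make it positive)
  edge (7, 2)→(6, 6): d=(-1,4) right/bottom  bias=-1
  edge (6, 6)→(0, 6): d=(-6,0) right/bottom  bias=-1
  edge (0, 6)→(7, 2): d=(7,-4) top-left  bias=+0
    (1,2)@(3, 5): e=[13,6,5] → █
    (2,2)@(5, 5): e=[5,6,13] → █
    (3,2)@(7, 5): e=[-3,6,21] → ·
    (1,3)@(3, 7): e=[11,-6,19] → ·
    (2,3)@(5, 7): e=[3,-6,27] → ·
  covered (2 px):
    · · · · · · · ·
    · · · · · · · ·
    · █ █ · · · · ·
    · · · · · · · ·
    · · · · · · · ·
    · · · · · · · ·
T2:
  2·area = 66  (B↔C swapped to make it positive)
  edge (10, 0)→(9, 11): d=(-1,11) right/bottom  bias=-1
  edge (9, 11)→(4, 0): d=(-5,-11) top-left  bias=+0
  edge (4, 0)→(10, 0): d=(6,0) top-left  bias=+0
    (2,0)@(5, 1): e=[54,6,6] → █
    (3,0)@(7, 1): e=[32,28,6] → █
    (4,0)@(9, 1): e=[10,50,6] → █
    (5,0)@(11, 1): e=[-12,72,6] → ·
    (2,1)@(5, 3): e=[52,-4,18] → ·
    (3,1)@(7, 3): e=[30,18,18] → █
    (5,1)@(11, 3): e=[-14,62,18] → ·
    (3,2)@(7, 5): e=[28,8,30] → █
    (5,2)@(11, 5): e=[-16,52,30] → ·
    (3,3)@(7, 7): e=[26,-2,42] → ·
    (4,3)@(9, 7): e=[4,20,42] → █
    (5,3)@(11, 7): e=[-18,42,42] → ·
    (4,5)@(9, 11): e=[0,0,66] → ·  [on edge]
  covered (9 px):
    · · █ █ █ · · ·
    · · · █ █ · · ·
    · · · █ █ · · ·
    · · · · █ · · ·
    · · · · █ · · ·
    · · · · · · · ·

Z-buffer (winner per pixel, '.' = empty):
  0 . 2 2 2 . . .
  . 0 . 2 2 . . .
  . 1 1 2 2 . . .
  . . . 0 2 . . .
  . . . . 2 0 . .
  . . . . . 0 . .

Result: 1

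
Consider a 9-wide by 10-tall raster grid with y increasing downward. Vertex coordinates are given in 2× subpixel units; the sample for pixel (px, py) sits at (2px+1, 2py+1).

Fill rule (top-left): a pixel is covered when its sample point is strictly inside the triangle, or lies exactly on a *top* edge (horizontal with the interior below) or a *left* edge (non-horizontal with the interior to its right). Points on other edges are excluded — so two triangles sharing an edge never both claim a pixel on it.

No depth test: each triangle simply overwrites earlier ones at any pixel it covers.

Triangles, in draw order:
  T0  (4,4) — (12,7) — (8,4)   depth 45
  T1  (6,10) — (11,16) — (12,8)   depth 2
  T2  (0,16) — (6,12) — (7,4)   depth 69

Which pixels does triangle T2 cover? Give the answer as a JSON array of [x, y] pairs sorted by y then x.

T0:
  2·area = 12  (B↔C swapped to make it positive)
  edge (4, 4)→(8, 4): d=(4,0) top-left  bias=+0
  edge (8, 4)→(12, 7): d=(4,3) right/bottom  bias=-1
  edge (12, 7)→(4, 4): d=(-8,-3) top-left  bias=+0
    (3,2)@(7, 5): e=[4,7,1] → X
    (4,2)@(9, 5): e=[4,1,7] → X
    (5,2)@(11, 5): e=[4,-5,13] → .
    (3,3)@(7, 7): e=[12,15,-15] → .
    (4,3)@(9, 7): e=[12,9,-9] → .
  covered (2 px):
    . . . . . . . . .
    . . . . . . . . .
    . . . X X . . . .
    . . . . . . . . .
    . . . . . . . . .
    . . . . . . . . .
    . . . . . . . . .
    . . . . . . . . .
    . . . . . . . . .
    . . . . . . . . .
T1:
  2·area = 46  (B↔C swapped to make it positive)
  edge (6, 10)→(12, 8): d=(6,-2) top-left  bias=+0
  edge (12, 8)→(11, 16): d=(-1,8) right/bottom  bias=-1
  edge (11, 16)→(6, 10): d=(-5,-6) top-left  bias=+0
    (7,3)@(15, 7): e=[0,-23,69] → .  [on edge]
    (4,4)@(9, 9): e=[0,23,23] → X  [on edge]
    (5,4)@(11, 9): e=[4,7,35] → X
    (6,4)@(13, 9): e=[8,-9,47] → .
    (1,5)@(3, 11): e=[0,69,-23] → .  [on edge]
    (3,5)@(7, 11): e=[8,37,1] → X
    (6,5)@(13, 11): e=[20,-11,37] → .
    (3,6)@(7, 13): e=[20,35,-9] → .
    (4,6)@(9, 13): e=[24,19,3] → X
    (6,6)@(13, 13): e=[32,-13,27] → .
    (4,7)@(9, 15): e=[36,17,-7] → .
    (5,7)@(11, 15): e=[40,1,5] → X
  covered (8 px):
    . . . . . . . . .
    . . . . . . . . .
    . . . . . . . . .
    . . . . . . . . .
    . . . . X X . . .
    . . . X X X . . .
    . . . . X X . . .
    . . . . . X . . .
    . . . . . . . . .
    . . . . . . . . .
T2:
  2·area = 44  (B↔C swapped to make it positive)
  edge (0, 16)→(7, 4): d=(7,-12) top-left  bias=+0
  edge (7, 4)→(6, 12): d=(-1,8) right/bottom  bias=-1
  edge (6, 12)→(0, 16): d=(-6,4) right/bottom  bias=-1
    (2,4)@(5, 9): e=[11,11,22] → X
    (3,4)@(7, 9): e=[35,-5,14] → .
    (1,5)@(3, 11): e=[1,25,18] → X
    (3,5)@(7, 11): e=[49,-7,2] → .
    (1,6)@(3, 13): e=[15,23,6] → X
    (2,6)@(5, 13): e=[39,7,-2] → .
    (0,7)@(1, 15): e=[5,37,2] → X
    (1,7)@(3, 15): e=[29,21,-6] → .
    (0,8)@(1, 17): e=[19,35,-10] → .
  covered (5 px):
    . . . . . . . . .
    . . . . . . . . .
    . . . . . . . . .
    . . . . . . . . .
    . . X . . . . . .
    . X X . . . . . .
    . X . . . . . . .
    X . . . . . . . .
    . . . . . . . . .
    . . . . . . . . .

Answer: [[2,4],[1,5],[2,5],[1,6],[0,7]]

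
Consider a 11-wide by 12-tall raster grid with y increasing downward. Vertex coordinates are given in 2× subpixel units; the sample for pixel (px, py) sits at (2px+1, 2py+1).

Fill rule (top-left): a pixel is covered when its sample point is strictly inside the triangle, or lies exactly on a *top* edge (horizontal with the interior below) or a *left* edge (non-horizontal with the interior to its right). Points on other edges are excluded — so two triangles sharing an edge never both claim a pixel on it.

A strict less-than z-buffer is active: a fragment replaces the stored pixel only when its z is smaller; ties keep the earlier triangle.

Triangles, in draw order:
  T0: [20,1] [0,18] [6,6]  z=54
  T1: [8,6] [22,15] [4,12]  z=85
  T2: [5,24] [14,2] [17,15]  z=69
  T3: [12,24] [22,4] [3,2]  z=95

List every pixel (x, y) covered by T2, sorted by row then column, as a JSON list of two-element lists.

T0:
  2·area = 138
  edge (20, 1)→(0, 18): d=(-20,17) right/bottom  bias=-1
  edge (0, 18)→(6, 6): d=(6,-12) top-left  bias=+0
  edge (6, 6)→(20, 1): d=(14,-5) top-left  bias=+0
    (7,1)@(15, 3): e=[45,90,3] → #
    (8,1)@(17, 3): e=[11,114,13] → #
    (9,1)@(19, 3): e=[-23,138,23] → ·
    (4,2)@(9, 5): e=[107,30,1] → #
    (5,2)@(11, 5): e=[73,54,11] → #
    (6,2)@(13, 5): e=[39,78,21] → #
    (8,2)@(17, 5): e=[-29,126,41] → ·
    (3,3)@(7, 7): e=[101,18,19] → #
    (6,3)@(13, 7): e=[-1,90,49] → ·
    (7,3)@(15, 7): e=[-35,114,59] → ·
    (2,4)@(5, 9): e=[95,6,37] → #
    (5,4)@(11, 9): e=[-7,78,67] → ·
  covered (18 px):
    · · · · · · · · · · ·
    · · · · · · · # # · ·
    · · · · # # # # · · ·
    · · · # # # · · · · ·
    · · # # # · · · · · ·
    · · # # · · · · · · ·
    · # # · · · · · · · ·
    · # · · · · · · · · ·
    # · · · · · · · · · ·
    · · · · · · · · · · ·
    · · · · · · · · · · ·
    · · · · · · · · · · ·
T1:
  2·area = 120
  edge (8, 6)→(22, 15): d=(14,9) right/bottom  bias=-1
  edge (22, 15)→(4, 12): d=(-18,-3) top-left  bias=+0
  edge (4, 12)→(8, 6): d=(4,-6) top-left  bias=+0
    (4,3)@(9, 7): e=[5,105,10] → #
    (5,3)@(11, 7): e=[-13,111,22] → ·
    (3,4)@(7, 9): e=[51,63,6] → #
    (5,4)@(11, 9): e=[15,75,30] → #
    (6,4)@(13, 9): e=[-3,81,42] → ·
    (2,5)@(5, 11): e=[97,21,2] → #
    (6,5)@(13, 11): e=[25,45,50] → #
    (7,5)@(15, 11): e=[7,51,62] → #
    (8,5)@(17, 11): e=[-11,57,74] → ·
    (2,6)@(5, 13): e=[125,-15,10] → ·
    (3,6)@(7, 13): e=[107,-9,22] → ·
    (4,6)@(9, 13): e=[89,-3,34] → ·
  covered (14 px):
    · · · · · · · · · · ·
    · · · · · · · · · · ·
    · · · · · · · · · · ·
    · · · · # · · · · · ·
    · · · # # # · · · · ·
    · · # # # # # # · · ·
    · · · · · # # # # · ·
    · · · · · · · · · · ·
    · · · · · · · · · · ·
    · · · · · · · · · · ·
    · · · · · · · · · · ·
    · · · · · · · · · · ·
T2:
  2·area = 183
  edge (5, 24)→(14, 2): d=(9,-22) top-left  bias=+0
  edge (14, 2)→(17, 15): d=(3,13) right/bottom  bias=-1
  edge (17, 15)→(5, 24): d=(-12,9) right/bottom  bias=-1
    (6,2)@(13, 5): e=[5,22,156] → #
    (7,2)@(15, 5): e=[49,-4,138] → ·
    (6,3)@(13, 7): e=[23,28,132] → #
    (7,3)@(15, 7): e=[67,2,114] → #
    (8,3)@(17, 7): e=[111,-24,96] → ·
    (6,4)@(13, 9): e=[41,34,108] → #
    (8,4)@(17, 9): e=[129,-18,72] → ·
    (5,5)@(11, 11): e=[15,66,102] → #
    (8,5)@(17, 11): e=[147,-12,48] → ·
    (5,6)@(11, 13): e=[33,72,78] → #
    (8,6)@(17, 13): e=[165,-6,24] → ·
    (4,7)@(9, 15): e=[7,104,72] → #
    (8,7)@(17, 15): e=[183,0,0] → ·  [on edge]
    (4,10)@(9, 21): e=[61,122,0] → ·  [on edge]
  covered (21 px):
    · · · · · · · · · · ·
    · · · · · · · · · · ·
    · · · · · · # · · · ·
    · · · · · · # # · · ·
    · · · · · · # # · · ·
    · · · · · # # # · · ·
    · · · · · # # # · · ·
    · · · · # # # # · · ·
    · · · · # # # · · · ·
    · · · · # # · · · · ·
    · · · # · · · · · · ·
    · · · · · · · · · · ·
T3:
  2·area = 400  (B↔C swapped to make it positive)
  edge (12, 24)→(3, 2): d=(-9,-22) top-left  bias=+0
  edge (3, 2)→(22, 4): d=(19,2) right/bottom  bias=-1
  edge (22, 4)→(12, 24): d=(-10,20) right/bottom  bias=-1
    (2,1)@(5, 3): e=[35,15,350] → #
    (3,1)@(7, 3): e=[79,11,310] → #
    (4,1)@(9, 3): e=[123,7,270] → #
    (5,1)@(11, 3): e=[167,3,230] → #
    (6,1)@(13, 3): e=[211,-1,190] → ·
    (2,2)@(5, 5): e=[17,53,330] → #
    (6,2)@(13, 5): e=[193,37,170] → #
    (7,2)@(15, 5): e=[237,33,130] → #
    (8,2)@(17, 5): e=[281,29,90] → #
    (9,2)@(19, 5): e=[325,25,50] → #
    (10,2)@(21, 5): e=[369,21,10] → #
    (2,3)@(5, 7): e=[-1,91,310] → ·
  covered (49 px):
    · · · · · · · · · · ·
    · · # # # # · · · · ·
    · · # # # # # # # # #
    · · · # # # # # # # ·
    · · · # # # # # # # ·
    · · · # # # # # # · ·
    · · · · # # # # # · ·
    · · · · # # # # · · ·
    · · · · · # # # · · ·
    · · · · · # # · · · ·
    · · · · · # # · · · ·
    · · · · · · · · · · ·

Final: [[6,2],[6,3],[7,3],[6,4],[7,4],[5,5],[6,5],[7,5],[5,6],[6,6],[7,6],[4,7],[5,7],[6,7],[7,7],[4,8],[5,8],[6,8],[4,9],[5,9],[3,10]]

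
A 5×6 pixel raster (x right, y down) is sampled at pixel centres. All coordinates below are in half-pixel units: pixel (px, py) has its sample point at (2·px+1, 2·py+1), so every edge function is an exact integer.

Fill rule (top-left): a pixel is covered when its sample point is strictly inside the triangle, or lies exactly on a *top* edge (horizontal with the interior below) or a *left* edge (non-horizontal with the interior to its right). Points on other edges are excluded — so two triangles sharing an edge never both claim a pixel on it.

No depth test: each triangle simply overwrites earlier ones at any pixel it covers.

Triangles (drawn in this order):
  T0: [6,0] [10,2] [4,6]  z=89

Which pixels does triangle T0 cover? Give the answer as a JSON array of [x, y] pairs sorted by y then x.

T0:
  2·area = 28
  edge (6, 0)→(10, 2): d=(4,2) right/bottom  bias=-1
  edge (10, 2)→(4, 6): d=(-6,4) right/bottom  bias=-1
  edge (4, 6)→(6, 0): d=(2,-6) top-left  bias=+0
    (3,0)@(7, 1): e=[2,18,8] → X
    (4,0)@(9, 1): e=[-2,10,20] → .
    (2,1)@(5, 3): e=[14,14,0] → X  [on edge]
    (4,1)@(9, 3): e=[6,-2,24] → .
    (2,2)@(5, 5): e=[22,2,4] → X
    (3,2)@(7, 5): e=[18,-6,16] → .
    (2,3)@(5, 7): e=[30,-10,8] → .
    (1,4)@(3, 9): e=[42,-14,0] → .  [on edge]
  covered (4 px):
    . . . X .
    . . X X .
    . . X . .
    . . . . .
    . . . . .
    . . . . .

Result: [[3,0],[2,1],[3,1],[2,2]]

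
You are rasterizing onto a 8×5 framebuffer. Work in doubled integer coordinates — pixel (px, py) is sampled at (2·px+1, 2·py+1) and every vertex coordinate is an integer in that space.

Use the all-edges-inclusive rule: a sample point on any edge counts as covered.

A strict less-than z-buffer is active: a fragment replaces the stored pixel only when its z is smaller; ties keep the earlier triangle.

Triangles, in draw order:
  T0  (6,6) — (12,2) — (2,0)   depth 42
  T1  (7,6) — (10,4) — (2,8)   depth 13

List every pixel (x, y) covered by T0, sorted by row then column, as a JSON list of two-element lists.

T0:
  2·area = 52  (B↔C swapped to make it positive)
  edge (6, 6)→(2, 0): d=(-4,-6) inclusive
  edge (2, 0)→(12, 2): d=(10,2) inclusive
  edge (12, 2)→(6, 6): d=(-6,4) inclusive
    (1,0)@(3, 1): e=[2,8,42] → #
    (2,0)@(5, 1): e=[14,4,34] → #
    (3,0)@(7, 1): e=[26,0,26] → #  [on edge]
    (4,0)@(9, 1): e=[38,-4,18] → ·
    (1,1)@(3, 3): e=[-6,28,30] → ·
    (2,1)@(5, 3): e=[6,24,22] → #
    (4,1)@(9, 3): e=[30,16,6] → #
    (5,1)@(11, 3): e=[42,12,-2] → ·
    (2,2)@(5, 5): e=[-2,44,10] → ·
    (3,2)@(7, 5): e=[10,40,2] → #
    (4,2)@(9, 5): e=[22,36,-6] → ·
    (3,3)@(7, 7): e=[2,60,-10] → ·
  covered (7 px):
    · # # # · · · ·
    · · # # # · · ·
    · · · # · · · ·
    · · · · · · · ·
    · · · · · · · ·
T1:
  2·area = 4  (B↔C swapped to make it positive)
  edge (7, 6)→(2, 8): d=(-5,2) inclusive
  edge (2, 8)→(10, 4): d=(8,-4) inclusive
  edge (10, 4)→(7, 6): d=(-3,2) inclusive
  covered (0 px):
    · · · · · · · ·
    · · · · · · · ·
    · · · · · · · ·
    · · · · · · · ·
    · · · · · · · ·

Final: [[1,0],[2,0],[3,0],[2,1],[3,1],[4,1],[3,2]]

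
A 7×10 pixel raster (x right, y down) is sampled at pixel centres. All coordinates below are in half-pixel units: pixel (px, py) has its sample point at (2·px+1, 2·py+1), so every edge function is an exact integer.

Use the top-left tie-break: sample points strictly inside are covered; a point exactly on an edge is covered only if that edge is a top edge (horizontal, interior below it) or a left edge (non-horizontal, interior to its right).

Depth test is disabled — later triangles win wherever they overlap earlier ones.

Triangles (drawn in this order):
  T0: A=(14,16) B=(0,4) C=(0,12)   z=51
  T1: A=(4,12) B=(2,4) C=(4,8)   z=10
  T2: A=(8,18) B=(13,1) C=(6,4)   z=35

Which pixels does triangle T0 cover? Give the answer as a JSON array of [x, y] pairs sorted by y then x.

T0:
  2·area = 112  (B↔C swapped to make it positive)
  edge (14, 16)→(0, 12): d=(-14,-4) top-left  bias=+0
  edge (0, 12)→(0, 4): d=(0,-8) top-left  bias=+0
  edge (0, 4)→(14, 16): d=(14,12) right/bottom  bias=-1
    (0,2)@(1, 5): e=[102,8,2] → #
    (1,2)@(3, 5): e=[110,24,-22] → ·
    (0,3)@(1, 7): e=[74,8,30] → #
    (1,3)@(3, 7): e=[82,24,6] → #
    (2,3)@(5, 7): e=[90,40,-18] → ·
    (0,4)@(1, 9): e=[46,8,58] → #
    (2,4)@(5, 9): e=[62,40,10] → #
    (3,4)@(7, 9): e=[70,56,-14] → ·
    (0,5)@(1, 11): e=[18,8,86] → #
    (3,5)@(7, 11): e=[42,56,14] → #
    (4,5)@(9, 11): e=[50,72,-10] → ·
    (0,6)@(1, 13): e=[-10,8,114] → ·
  covered (14 px):
    · · · · · · ·
    · · · · · · ·
    # · · · · · ·
    # # · · · · ·
    # # # · · · ·
    # # # # · · ·
    · · # # # · ·
    · · · · · # ·
    · · · · · · ·
    · · · · · · ·
T1:
  2·area = 8
  edge (4, 12)→(2, 4): d=(-2,-8) top-left  bias=+0
  edge (2, 4)→(4, 8): d=(2,4) right/bottom  bias=-1
  edge (4, 8)→(4, 12): d=(0,4) right/bottom  bias=-1
    (1,3)@(3, 7): e=[2,2,4] → #
    (2,3)@(5, 7): e=[18,-6,-4] → ·
    (1,4)@(3, 9): e=[-2,6,4] → ·
  covered (1 px):
    · · · · · · ·
    · · · · · · ·
    · · · · · · ·
    · # · · · · ·
    · · · · · · ·
    · · · · · · ·
    · · · · · · ·
    · · · · · · ·
    · · · · · · ·
    · · · · · · ·
T2:
  2·area = 104  (B↔C swapped to make it positive)
  edge (8, 18)→(6, 4): d=(-2,-14) top-left  bias=+0
  edge (6, 4)→(13, 1): d=(7,-3) top-left  bias=+0
  edge (13, 1)→(8, 18): d=(-5,17) right/bottom  bias=-1
    (6,0)@(13, 1): e=[104,0,0] → ·  [on edge]
    (4,1)@(9, 3): e=[44,2,58] → #
    (5,1)@(11, 3): e=[72,8,24] → #
    (6,1)@(13, 3): e=[100,14,-10] → ·
    (3,2)@(7, 5): e=[12,10,82] → #
    (6,2)@(13, 5): e=[96,28,-20] → ·
    (3,3)@(7, 7): e=[8,24,72] → #
    (6,3)@(13, 7): e=[92,42,-30] → ·
    (3,4)@(7, 9): e=[4,38,62] → #
    (5,4)@(11, 9): e=[60,50,-6] → ·
    (3,5)@(7, 11): e=[0,52,52] → #  [on edge]
    (5,5)@(11, 11): e=[56,64,-16] → ·
  covered (13 px):
    · · · · · · ·
    · · · · # # ·
    · · · # # # ·
    · · · # # # ·
    · · · # # · ·
    · · · # # · ·
    · · · · # · ·
    · · · · · · ·
    · · · · · · ·
    · · · · · · ·

Answer: [[0,2],[0,3],[1,3],[0,4],[1,4],[2,4],[0,5],[1,5],[2,5],[3,5],[2,6],[3,6],[4,6],[5,7]]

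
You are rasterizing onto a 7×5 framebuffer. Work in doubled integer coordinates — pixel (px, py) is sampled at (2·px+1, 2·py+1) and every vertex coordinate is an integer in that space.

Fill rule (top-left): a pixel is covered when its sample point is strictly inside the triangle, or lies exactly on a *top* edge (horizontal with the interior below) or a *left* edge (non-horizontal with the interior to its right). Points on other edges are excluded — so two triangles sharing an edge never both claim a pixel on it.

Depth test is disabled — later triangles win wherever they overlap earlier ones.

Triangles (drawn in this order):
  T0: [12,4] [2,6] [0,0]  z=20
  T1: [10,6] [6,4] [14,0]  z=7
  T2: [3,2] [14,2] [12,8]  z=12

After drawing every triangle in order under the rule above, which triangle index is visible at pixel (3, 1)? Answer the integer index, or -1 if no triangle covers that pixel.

T0:
  2·area = 64
  edge (12, 4)→(2, 6): d=(-10,2) right/bottom  bias=-1
  edge (2, 6)→(0, 0): d=(-2,-6) top-left  bias=+0
  edge (0, 0)→(12, 4): d=(12,4) right/bottom  bias=-1
    (0,0)@(1, 1): e=[52,4,8] → #
    (1,0)@(3, 1): e=[48,16,0] → ·  [on edge]
    (0,1)@(1, 3): e=[32,0,32] → #  [on edge]
    (1,1)@(3, 3): e=[28,12,24] → #
    (2,1)@(5, 3): e=[24,24,16] → #
    (3,1)@(7, 3): e=[20,36,8] → #
    (4,1)@(9, 3): e=[16,48,0] → ·  [on edge]
    (0,2)@(1, 5): e=[12,-4,56] → ·
    (1,2)@(3, 5): e=[8,8,48] → #
    (3,2)@(7, 5): e=[0,32,32] → ·  [on edge]
    (1,3)@(3, 7): e=[-12,4,72] → ·
    (2,3)@(5, 7): e=[-16,16,64] → ·
    (1,4)@(3, 9): e=[-32,0,96] → ·  [on edge]
  covered (7 px):
    # · · · · · ·
    # # # # · · ·
    · # # · · · ·
    · · · · · · ·
    · · · · · · ·
T1:
  2·area = 32
  edge (10, 6)→(6, 4): d=(-4,-2) top-left  bias=+0
  edge (6, 4)→(14, 0): d=(8,-4) top-left  bias=+0
  edge (14, 0)→(10, 6): d=(-4,6) right/bottom  bias=-1
    (6,0)@(13, 1): e=[26,4,2] → #
    (4,1)@(9, 3): e=[10,4,18] → #
    (5,1)@(11, 3): e=[14,12,6] → #
    (6,1)@(13, 3): e=[18,20,-6] → ·
    (4,2)@(9, 5): e=[2,20,10] → #
    (5,2)@(11, 5): e=[6,28,-2] → ·
    (4,3)@(9, 7): e=[-6,36,2] → ·
  covered (4 px):
    · · · · · · #
    · · · · # # ·
    · · · · # · ·
    · · · · · · ·
    · · · · · · ·
T2:
  2·area = 66
  edge (3, 2)→(14, 2): d=(11,0) top-left  bias=+0
  edge (14, 2)→(12, 8): d=(-2,6) right/bottom  bias=-1
  edge (12, 8)→(3, 2): d=(-9,-6) top-left  bias=+0
    (2,1)@(5, 3): e=[11,52,3] → #
    (3,1)@(7, 3): e=[11,40,15] → #
    (4,1)@(9, 3): e=[11,28,27] → #
    (5,1)@(11, 3): e=[11,16,39] → #
    (6,1)@(13, 3): e=[11,4,51] → #
    (2,2)@(5, 5): e=[33,48,-15] → ·
    (3,2)@(7, 5): e=[33,36,-3] → ·
    (4,2)@(9, 5): e=[33,24,9] → #
    (6,2)@(13, 5): e=[33,0,33] → ·  [on edge]
    (4,3)@(9, 7): e=[55,20,-9] → ·
    (5,3)@(11, 7): e=[55,8,3] → #
    (6,3)@(13, 7): e=[55,-4,15] → ·
  covered (8 px):
    · · · · · · ·
    · · # # # # #
    · · · · # # ·
    · · · · · # ·
    · · · · · · ·

Z-buffer (winner per pixel, '.' = empty):
  0 . . . . . 1
  0 0 2 2 2 2 2
  . 0 0 . 2 2 .
  . . . . . 2 .
  . . . . . . .

Final: 2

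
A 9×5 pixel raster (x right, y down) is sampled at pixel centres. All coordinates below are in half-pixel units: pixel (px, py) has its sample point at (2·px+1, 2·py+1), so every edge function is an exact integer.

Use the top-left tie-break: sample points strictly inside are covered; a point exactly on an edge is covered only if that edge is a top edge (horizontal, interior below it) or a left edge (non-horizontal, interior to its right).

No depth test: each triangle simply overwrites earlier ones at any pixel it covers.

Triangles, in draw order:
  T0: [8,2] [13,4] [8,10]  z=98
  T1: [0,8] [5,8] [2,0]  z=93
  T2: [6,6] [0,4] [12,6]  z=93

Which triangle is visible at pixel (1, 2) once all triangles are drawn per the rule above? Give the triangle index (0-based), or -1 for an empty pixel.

T0:
  2·area = 40
  edge (8, 2)→(13, 4): d=(5,2) right/bottom  bias=-1
  edge (13, 4)→(8, 10): d=(-5,6) right/bottom  bias=-1
  edge (8, 10)→(8, 2): d=(0,-8) top-left  bias=+0
    (4,1)@(9, 3): e=[3,29,8] → █
    (5,1)@(11, 3): e=[-1,17,24] → ·
    (4,2)@(9, 5): e=[13,19,8] → █
    (5,2)@(11, 5): e=[9,7,24] → █
    (6,2)@(13, 5): e=[5,-5,40] → ·
    (4,3)@(9, 7): e=[23,9,8] → █
    (5,3)@(11, 7): e=[19,-3,24] → ·
    (4,4)@(9, 9): e=[33,-1,8] → ·
  covered (4 px):
    · · · · · · · · ·
    · · · · █ · · · ·
    · · · · █ █ · · ·
    · · · · █ · · · ·
    · · · · · · · · ·
T1:
  2·area = 40  (B↔C swapped to make it positive)
  edge (0, 8)→(2, 0): d=(2,-8) top-left  bias=+0
  edge (2, 0)→(5, 8): d=(3,8) right/bottom  bias=-1
  edge (5, 8)→(0, 8): d=(-5,0) right/bottom  bias=-1
    (1,1)@(3, 3): e=[14,1,25] → █
    (2,1)@(5, 3): e=[30,-15,25] → ·
    (0,2)@(1, 5): e=[2,23,15] → █
    (2,2)@(5, 5): e=[34,-9,15] → ·
    (0,3)@(1, 7): e=[6,29,5] → █
    (2,3)@(5, 7): e=[38,-3,5] → ·
    (0,4)@(1, 9): e=[10,35,-5] → ·
    (1,4)@(3, 9): e=[26,19,-5] → ·
  covered (5 px):
    · · · · · · · · ·
    · █ · · · · · · ·
    █ █ · · · · · · ·
    █ █ · · · · · · ·
    · · · · · · · · ·
T2:
  2·area = 12
  edge (6, 6)→(0, 4): d=(-6,-2) top-left  bias=+0
  edge (0, 4)→(12, 6): d=(12,2) right/bottom  bias=-1
  edge (12, 6)→(6, 6): d=(-6,0) right/bottom  bias=-1
    (1,2)@(3, 5): e=[0,6,6] → █  [on edge]
    (2,2)@(5, 5): e=[4,2,6] → █
    (3,2)@(7, 5): e=[8,-2,6] → ·
    (1,3)@(3, 7): e=[-12,30,-6] → ·
    (2,3)@(5, 7): e=[-8,26,-6] → ·
    (4,3)@(9, 7): e=[0,18,-6] → ·  [on edge]
    (7,4)@(15, 9): e=[0,30,-18] → ·  [on edge]
  covered (2 px):
    · · · · · · · · ·
    · · · · · · · · ·
    · █ █ · · · · · ·
    · · · · · · · · ·
    · · · · · · · · ·

Z-buffer (winner per pixel, '.' = empty):
  . . . . . . . . .
  . 1 . . 0 . . . .
  1 2 2 . 0 0 . . .
  1 1 . . 0 . . . .
  . . . . . . . . .

Final: 2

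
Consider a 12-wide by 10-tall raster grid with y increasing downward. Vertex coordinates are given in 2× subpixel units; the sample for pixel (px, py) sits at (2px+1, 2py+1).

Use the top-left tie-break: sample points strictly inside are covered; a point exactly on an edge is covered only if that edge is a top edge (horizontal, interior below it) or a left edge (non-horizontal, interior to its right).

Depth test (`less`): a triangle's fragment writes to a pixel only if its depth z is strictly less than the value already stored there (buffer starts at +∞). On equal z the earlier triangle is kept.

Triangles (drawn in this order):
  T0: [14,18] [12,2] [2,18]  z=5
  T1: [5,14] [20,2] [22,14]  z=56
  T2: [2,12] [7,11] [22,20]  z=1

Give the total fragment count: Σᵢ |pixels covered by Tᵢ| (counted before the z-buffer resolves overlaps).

T0:
  2·area = 192  (B↔C swapped to make it positive)
  edge (14, 18)→(2, 18): d=(-12,0) right/bottom  bias=-1
  edge (2, 18)→(12, 2): d=(10,-16) top-left  bias=+0
  edge (12, 2)→(14, 18): d=(2,16) right/bottom  bias=-1
    (5,2)@(11, 5): e=[156,14,22] → █
    (6,2)@(13, 5): e=[156,46,-10] → ·
    (4,3)@(9, 7): e=[132,2,58] → █
    (6,3)@(13, 7): e=[132,66,-6] → ·
    (4,4)@(9, 9): e=[108,22,62] → █
    (6,4)@(13, 9): e=[108,86,-2] → ·
    (3,5)@(7, 11): e=[84,10,98] → █
    (6,5)@(13, 11): e=[84,106,2] → █
    (7,5)@(15, 11): e=[84,138,-30] → ·
    (3,6)@(7, 13): e=[60,30,102] → █
    (7,6)@(15, 13): e=[60,158,-26] → ·
    (2,7)@(5, 15): e=[36,18,138] → █
  covered (24 px):
    · · · · · · · · · · · ·
    · · · · · · · · · · · ·
    · · · · · █ · · · · · ·
    · · · · █ █ · · · · · ·
    · · · · █ █ · · · · · ·
    · · · █ █ █ █ · · · · ·
    · · · █ █ █ █ · · · · ·
    · · █ █ █ █ █ · · · · ·
    · █ █ █ █ █ █ · · · · ·
    · · · · · · · · · · · ·
T1:
  2·area = 204
  edge (5, 14)→(20, 2): d=(15,-12) top-left  bias=+0
  edge (20, 2)→(22, 14): d=(2,12) right/bottom  bias=-1
  edge (22, 14)→(5, 14): d=(-17,0) right/bottom  bias=-1
    (9,1)@(19, 3): e=[3,14,187] → █
    (10,1)@(21, 3): e=[27,-10,187] → ·
    (8,2)@(17, 5): e=[9,42,153] → █
    (10,2)@(21, 5): e=[57,-6,153] → ·
    (7,3)@(15, 7): e=[15,70,119] → █
    (10,3)@(21, 7): e=[87,-2,119] → ·
    (6,4)@(13, 9): e=[21,98,85] → █
    (10,4)@(21, 9): e=[117,2,85] → █
    (11,4)@(23, 9): e=[141,-22,85] → ·
    (4,5)@(9, 11): e=[3,150,51] → █
    (5,5)@(11, 11): e=[27,126,51] → █
    (11,5)@(23, 11): e=[171,-18,51] → ·
  covered (26 px):
    · · · · · · · · · · · ·
    · · · · · · · · · █ · ·
    · · · · · · · · █ █ · ·
    · · · · · · · █ █ █ · ·
    · · · · · · █ █ █ █ █ ·
    · · · · █ █ █ █ █ █ █ ·
    · · · █ █ █ █ █ █ █ █ ·
    · · · · · · · · · · · ·
    · · · · · · · · · · · ·
    · · · · · · · · · · · ·
T2:
  2·area = 60
  edge (2, 12)→(7, 11): d=(5,-1) top-left  bias=+0
  edge (7, 11)→(22, 20): d=(15,9) right/bottom  bias=-1
  edge (22, 20)→(2, 12): d=(-20,-8) top-left  bias=+0
    (8,4)@(17, 9): e=[0,-120,180] → ·  [on edge]
    (3,5)@(7, 11): e=[0,0,60] → ·  [on edge]
    (2,6)@(5, 13): e=[8,48,4] → █
    (3,6)@(7, 13): e=[10,30,20] → █
    (4,6)@(9, 13): e=[12,12,36] → █
    (5,6)@(11, 13): e=[14,-6,52] → ·
    (2,7)@(5, 15): e=[18,78,-36] → ·
    (3,7)@(7, 15): e=[20,60,-20] → ·
    (4,7)@(9, 15): e=[22,42,-4] → ·
    (5,7)@(11, 15): e=[24,24,12] → █
    (6,7)@(13, 15): e=[26,6,28] → █
    (7,7)@(15, 15): e=[28,-12,44] → ·
    (8,8)@(17, 17): e=[40,0,20] → ·  [on edge]
  covered (6 px):
    · · · · · · · · · · · ·
    · · · · · · · · · · · ·
    · · · · · · · · · · · ·
    · · · · · · · · · · · ·
    · · · · · · · · · · · ·
    · · · · · · · · · · · ·
    · · █ █ █ · · · · · · ·
    · · · · · █ █ · · · · ·
    · · · · · · · █ · · · ·
    · · · · · · · · · · · ·

Answer: 56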